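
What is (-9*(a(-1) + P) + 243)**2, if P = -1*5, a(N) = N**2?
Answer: 77841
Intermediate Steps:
P = -5
(-9*(a(-1) + P) + 243)**2 = (-9*((-1)**2 - 5) + 243)**2 = (-9*(1 - 5) + 243)**2 = (-9*(-4) + 243)**2 = (36 + 243)**2 = 279**2 = 77841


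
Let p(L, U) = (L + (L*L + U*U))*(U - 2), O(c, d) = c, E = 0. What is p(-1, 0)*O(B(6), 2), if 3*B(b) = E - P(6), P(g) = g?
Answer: 0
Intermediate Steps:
B(b) = -2 (B(b) = (0 - 1*6)/3 = (0 - 6)/3 = (1/3)*(-6) = -2)
p(L, U) = (-2 + U)*(L + L**2 + U**2) (p(L, U) = (L + (L**2 + U**2))*(-2 + U) = (L + L**2 + U**2)*(-2 + U) = (-2 + U)*(L + L**2 + U**2))
p(-1, 0)*O(B(6), 2) = (0**3 - 2*(-1) - 2*(-1)**2 - 2*0**2 - 1*0 + 0*(-1)**2)*(-2) = (0 + 2 - 2*1 - 2*0 + 0 + 0*1)*(-2) = (0 + 2 - 2 + 0 + 0 + 0)*(-2) = 0*(-2) = 0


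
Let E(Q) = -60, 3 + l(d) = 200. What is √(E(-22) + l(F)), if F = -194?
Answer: √137 ≈ 11.705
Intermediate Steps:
l(d) = 197 (l(d) = -3 + 200 = 197)
√(E(-22) + l(F)) = √(-60 + 197) = √137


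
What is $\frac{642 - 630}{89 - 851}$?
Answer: $- \frac{2}{127} \approx -0.015748$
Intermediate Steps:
$\frac{642 - 630}{89 - 851} = \frac{12}{-762} = 12 \left(- \frac{1}{762}\right) = - \frac{2}{127}$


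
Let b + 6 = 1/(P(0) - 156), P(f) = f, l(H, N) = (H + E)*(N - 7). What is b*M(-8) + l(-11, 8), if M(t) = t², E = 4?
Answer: -15265/39 ≈ -391.41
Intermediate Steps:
l(H, N) = (-7 + N)*(4 + H) (l(H, N) = (H + 4)*(N - 7) = (4 + H)*(-7 + N) = (-7 + N)*(4 + H))
b = -937/156 (b = -6 + 1/(0 - 156) = -6 + 1/(-156) = -6 - 1/156 = -937/156 ≈ -6.0064)
b*M(-8) + l(-11, 8) = -937/156*(-8)² + (-28 - 7*(-11) + 4*8 - 11*8) = -937/156*64 + (-28 + 77 + 32 - 88) = -14992/39 - 7 = -15265/39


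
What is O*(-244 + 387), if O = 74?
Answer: 10582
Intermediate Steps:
O*(-244 + 387) = 74*(-244 + 387) = 74*143 = 10582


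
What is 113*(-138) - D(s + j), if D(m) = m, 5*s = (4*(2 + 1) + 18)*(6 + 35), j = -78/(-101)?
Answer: -1599918/101 ≈ -15841.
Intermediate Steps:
j = 78/101 (j = -78*(-1/101) = 78/101 ≈ 0.77228)
s = 246 (s = ((4*(2 + 1) + 18)*(6 + 35))/5 = ((4*3 + 18)*41)/5 = ((12 + 18)*41)/5 = (30*41)/5 = (⅕)*1230 = 246)
113*(-138) - D(s + j) = 113*(-138) - (246 + 78/101) = -15594 - 1*24924/101 = -15594 - 24924/101 = -1599918/101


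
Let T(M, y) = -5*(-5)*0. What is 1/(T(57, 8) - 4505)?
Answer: -1/4505 ≈ -0.00022198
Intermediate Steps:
T(M, y) = 0 (T(M, y) = 25*0 = 0)
1/(T(57, 8) - 4505) = 1/(0 - 4505) = 1/(-4505) = -1/4505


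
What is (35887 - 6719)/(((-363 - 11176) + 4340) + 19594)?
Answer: 29168/12395 ≈ 2.3532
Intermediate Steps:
(35887 - 6719)/(((-363 - 11176) + 4340) + 19594) = 29168/((-11539 + 4340) + 19594) = 29168/(-7199 + 19594) = 29168/12395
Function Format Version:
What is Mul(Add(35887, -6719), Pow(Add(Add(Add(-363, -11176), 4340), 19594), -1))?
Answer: Rational(29168, 12395) ≈ 2.3532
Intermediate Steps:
Mul(Add(35887, -6719), Pow(Add(Add(Add(-363, -11176), 4340), 19594), -1)) = Mul(29168, Pow(Add(Add(-11539, 4340), 19594), -1)) = Mul(29168, Pow(Add(-7199, 19594), -1)) = Mul(29168, Pow(12395, -1)) = Mul(29168, Rational(1, 12395)) = Rational(29168, 12395)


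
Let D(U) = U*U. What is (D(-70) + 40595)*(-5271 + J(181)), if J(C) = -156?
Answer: -246901365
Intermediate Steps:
D(U) = U²
(D(-70) + 40595)*(-5271 + J(181)) = ((-70)² + 40595)*(-5271 - 156) = (4900 + 40595)*(-5427) = 45495*(-5427) = -246901365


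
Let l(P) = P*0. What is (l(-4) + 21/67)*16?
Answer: 336/67 ≈ 5.0149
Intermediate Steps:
l(P) = 0
(l(-4) + 21/67)*16 = (0 + 21/67)*16 = (21/67)*16 = 336/67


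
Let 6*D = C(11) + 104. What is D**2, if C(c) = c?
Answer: 13225/36 ≈ 367.36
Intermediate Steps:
D = 115/6 (D = (11 + 104)/6 = (1/6)*115 = 115/6 ≈ 19.167)
D**2 = (115/6)**2 = 13225/36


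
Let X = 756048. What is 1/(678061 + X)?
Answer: 1/1434109 ≈ 6.9730e-7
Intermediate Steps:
1/(678061 + X) = 1/(678061 + 756048) = 1/1434109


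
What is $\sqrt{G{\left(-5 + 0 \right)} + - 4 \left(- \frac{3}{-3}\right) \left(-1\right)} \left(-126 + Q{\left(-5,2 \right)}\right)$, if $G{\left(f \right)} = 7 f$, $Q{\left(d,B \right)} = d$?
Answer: $- 131 i \sqrt{31} \approx - 729.38 i$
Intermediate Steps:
$\sqrt{G{\left(-5 + 0 \right)} + - 4 \left(- \frac{3}{-3}\right) \left(-1\right)} \left(-126 + Q{\left(-5,2 \right)}\right) = \sqrt{7 \left(-5 + 0\right) + - 4 \left(- \frac{3}{-3}\right) \left(-1\right)} \left(-126 - 5\right) = \sqrt{7 \left(-5\right) + - 4 \left(\left(-3\right) \left(- \frac{1}{3}\right)\right) \left(-1\right)} \left(-131\right) = \sqrt{-35 + \left(-4\right) 1 \left(-1\right)} \left(-131\right) = \sqrt{-35 - -4} \left(-131\right) = \sqrt{-35 + 4} \left(-131\right) = \sqrt{-31} \left(-131\right) = i \sqrt{31} \left(-131\right) = - 131 i \sqrt{31}$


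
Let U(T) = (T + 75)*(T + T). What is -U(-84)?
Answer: -1512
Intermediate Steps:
U(T) = 2*T*(75 + T) (U(T) = (75 + T)*(2*T) = 2*T*(75 + T))
-U(-84) = -2*(-84)*(75 - 84) = -2*(-84)*(-9) = -1*1512 = -1512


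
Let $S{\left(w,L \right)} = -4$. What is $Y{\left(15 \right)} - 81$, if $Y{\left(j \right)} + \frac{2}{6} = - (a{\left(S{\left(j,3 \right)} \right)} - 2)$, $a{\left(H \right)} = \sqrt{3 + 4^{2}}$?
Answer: $- \frac{238}{3} - \sqrt{19} \approx -83.692$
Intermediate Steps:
$a{\left(H \right)} = \sqrt{19}$ ($a{\left(H \right)} = \sqrt{3 + 16} = \sqrt{19}$)
$Y{\left(j \right)} = \frac{5}{3} - \sqrt{19}$ ($Y{\left(j \right)} = - \frac{1}{3} - \left(\sqrt{19} - 2\right) = - \frac{1}{3} - \left(-2 + \sqrt{19}\right) = - \frac{1}{3} + \left(2 - \sqrt{19}\right) = \frac{5}{3} - \sqrt{19}$)
$Y{\left(15 \right)} - 81 = \left(\frac{5}{3} - \sqrt{19}\right) - 81 = - \frac{238}{3} - \sqrt{19}$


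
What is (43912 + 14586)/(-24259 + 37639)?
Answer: 29249/6690 ≈ 4.3720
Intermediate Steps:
(43912 + 14586)/(-24259 + 37639) = 58498/13380 = 58498*(1/13380) = 29249/6690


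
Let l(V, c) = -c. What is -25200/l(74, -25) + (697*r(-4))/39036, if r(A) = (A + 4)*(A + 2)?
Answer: -1008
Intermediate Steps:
r(A) = (2 + A)*(4 + A) (r(A) = (4 + A)*(2 + A) = (2 + A)*(4 + A))
-25200/l(74, -25) + (697*r(-4))/39036 = -25200/((-1*(-25))) + (697*(8 + (-4)² + 6*(-4)))/39036 = -25200/25 + (697*(8 + 16 - 24))*(1/39036) = -25200*1/25 + (697*0)*(1/39036) = -1008 + 0*(1/39036) = -1008 + 0 = -1008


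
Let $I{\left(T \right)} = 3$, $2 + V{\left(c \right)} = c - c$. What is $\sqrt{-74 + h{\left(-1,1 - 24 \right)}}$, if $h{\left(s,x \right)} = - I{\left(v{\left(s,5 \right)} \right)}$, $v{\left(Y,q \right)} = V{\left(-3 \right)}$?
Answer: $i \sqrt{77} \approx 8.775 i$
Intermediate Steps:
$V{\left(c \right)} = -2$ ($V{\left(c \right)} = -2 + \left(c - c\right) = -2 + 0 = -2$)
$v{\left(Y,q \right)} = -2$
$h{\left(s,x \right)} = -3$ ($h{\left(s,x \right)} = \left(-1\right) 3 = -3$)
$\sqrt{-74 + h{\left(-1,1 - 24 \right)}} = \sqrt{-74 - 3} = \sqrt{-77} = i \sqrt{77}$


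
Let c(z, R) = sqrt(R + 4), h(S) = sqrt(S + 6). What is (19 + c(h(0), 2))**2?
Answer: (19 + sqrt(6))**2 ≈ 460.08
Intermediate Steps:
h(S) = sqrt(6 + S)
c(z, R) = sqrt(4 + R)
(19 + c(h(0), 2))**2 = (19 + sqrt(4 + 2))**2 = (19 + sqrt(6))**2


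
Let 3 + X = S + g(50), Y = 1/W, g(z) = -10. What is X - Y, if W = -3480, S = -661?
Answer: -2345519/3480 ≈ -674.00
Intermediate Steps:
Y = -1/3480 (Y = 1/(-3480) = -1/3480 ≈ -0.00028736)
X = -674 (X = -3 + (-661 - 10) = -3 - 671 = -674)
X - Y = -674 - 1*(-1/3480) = -674 + 1/3480 = -2345519/3480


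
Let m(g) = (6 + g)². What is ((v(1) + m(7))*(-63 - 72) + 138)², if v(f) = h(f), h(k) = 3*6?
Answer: 630361449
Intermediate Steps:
h(k) = 18
v(f) = 18
((v(1) + m(7))*(-63 - 72) + 138)² = ((18 + (6 + 7)²)*(-63 - 72) + 138)² = ((18 + 13²)*(-135) + 138)² = ((18 + 169)*(-135) + 138)² = (187*(-135) + 138)² = (-25245 + 138)² = (-25107)² = 630361449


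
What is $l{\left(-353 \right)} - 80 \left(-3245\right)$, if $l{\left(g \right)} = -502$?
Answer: $259098$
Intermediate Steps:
$l{\left(-353 \right)} - 80 \left(-3245\right) = -502 - 80 \left(-3245\right) = -502 - -259600 = -502 + 259600 = 259098$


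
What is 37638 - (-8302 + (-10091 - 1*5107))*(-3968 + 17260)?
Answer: 312399638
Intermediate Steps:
37638 - (-8302 + (-10091 - 1*5107))*(-3968 + 17260) = 37638 - (-8302 + (-10091 - 5107))*13292 = 37638 - (-8302 - 15198)*13292 = 37638 - (-23500)*13292 = 37638 - 1*(-312362000) = 37638 + 312362000 = 312399638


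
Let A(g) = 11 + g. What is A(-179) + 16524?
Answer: 16356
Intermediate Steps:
A(-179) + 16524 = (11 - 179) + 16524 = -168 + 16524 = 16356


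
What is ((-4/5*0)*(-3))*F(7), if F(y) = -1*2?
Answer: 0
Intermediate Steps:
F(y) = -2
((-4/5*0)*(-3))*F(7) = ((-4/5*0)*(-3))*(-2) = ((-4*⅕*0)*(-3))*(-2) = (-⅘*0*(-3))*(-2) = (0*(-3))*(-2) = 0*(-2) = 0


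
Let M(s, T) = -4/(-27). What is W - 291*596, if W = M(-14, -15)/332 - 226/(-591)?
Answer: -76567835953/441477 ≈ -1.7344e+5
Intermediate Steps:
M(s, T) = 4/27 (M(s, T) = -4*(-1/27) = 4/27)
W = 169019/441477 (W = (4/27)/332 - 226/(-591) = (4/27)*(1/332) - 226*(-1/591) = 1/2241 + 226/591 = 169019/441477 ≈ 0.38285)
W - 291*596 = 169019/441477 - 291*596 = 169019/441477 - 173436 = -76567835953/441477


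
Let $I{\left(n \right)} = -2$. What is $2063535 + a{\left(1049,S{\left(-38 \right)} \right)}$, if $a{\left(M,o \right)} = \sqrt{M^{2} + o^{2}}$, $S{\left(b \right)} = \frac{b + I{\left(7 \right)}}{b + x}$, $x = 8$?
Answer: $2063535 + \frac{5 \sqrt{396145}}{3} \approx 2.0646 \cdot 10^{6}$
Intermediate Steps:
$S{\left(b \right)} = \frac{-2 + b}{8 + b}$ ($S{\left(b \right)} = \frac{b - 2}{b + 8} = \frac{-2 + b}{8 + b}$)
$2063535 + a{\left(1049,S{\left(-38 \right)} \right)} = 2063535 + \sqrt{1049^{2} + \left(\frac{-2 - 38}{8 - 38}\right)^{2}} = 2063535 + \sqrt{1100401 + \left(\frac{1}{-30} \left(-40\right)\right)^{2}} = 2063535 + \sqrt{1100401 + \left(\left(- \frac{1}{30}\right) \left(-40\right)\right)^{2}} = 2063535 + \sqrt{1100401 + \left(\frac{4}{3}\right)^{2}} = 2063535 + \sqrt{1100401 + \frac{16}{9}} = 2063535 + \sqrt{\frac{9903625}{9}} = 2063535 + \frac{5 \sqrt{396145}}{3}$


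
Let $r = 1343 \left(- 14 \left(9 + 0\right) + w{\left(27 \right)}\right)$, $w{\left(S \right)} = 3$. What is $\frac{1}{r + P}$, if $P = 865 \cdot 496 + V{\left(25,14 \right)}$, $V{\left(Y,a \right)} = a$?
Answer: $\frac{1}{263865} \approx 3.7898 \cdot 10^{-6}$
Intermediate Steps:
$P = 429054$ ($P = 865 \cdot 496 + 14 = 429040 + 14 = 429054$)
$r = -165189$ ($r = 1343 \left(- 14 \left(9 + 0\right) + 3\right) = 1343 \left(\left(-14\right) 9 + 3\right) = 1343 \left(-126 + 3\right) = 1343 \left(-123\right) = -165189$)
$\frac{1}{r + P} = \frac{1}{-165189 + 429054} = \frac{1}{263865}$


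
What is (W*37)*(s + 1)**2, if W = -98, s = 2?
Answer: -32634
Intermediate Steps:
(W*37)*(s + 1)**2 = (-98*37)*(2 + 1)**2 = -3626*3**2 = -3626*9 = -32634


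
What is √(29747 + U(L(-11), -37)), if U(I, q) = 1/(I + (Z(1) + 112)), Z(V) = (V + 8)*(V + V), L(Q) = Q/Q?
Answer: √510488398/131 ≈ 172.47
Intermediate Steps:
L(Q) = 1
Z(V) = 2*V*(8 + V) (Z(V) = (8 + V)*(2*V) = 2*V*(8 + V))
U(I, q) = 1/(130 + I) (U(I, q) = 1/(I + (2*1*(8 + 1) + 112)) = 1/(I + (2*1*9 + 112)) = 1/(I + (18 + 112)) = 1/(I + 130) = 1/(130 + I))
√(29747 + U(L(-11), -37)) = √(29747 + 1/(130 + 1)) = √(29747 + 1/131) = √(3896858/131) = √510488398/131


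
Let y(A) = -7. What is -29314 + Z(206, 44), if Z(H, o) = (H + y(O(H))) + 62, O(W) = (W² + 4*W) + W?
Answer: -29053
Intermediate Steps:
O(W) = W² + 5*W
Z(H, o) = 55 + H (Z(H, o) = (H - 7) + 62 = (-7 + H) + 62 = 55 + H)
-29314 + Z(206, 44) = -29314 + (55 + 206) = -29314 + 261 = -29053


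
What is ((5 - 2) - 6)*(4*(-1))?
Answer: 12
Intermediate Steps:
((5 - 2) - 6)*(4*(-1)) = (3 - 6)*(-4) = -3*(-4) = 12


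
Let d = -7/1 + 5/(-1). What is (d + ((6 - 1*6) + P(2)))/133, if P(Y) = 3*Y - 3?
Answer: -9/133 ≈ -0.067669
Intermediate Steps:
P(Y) = -3 + 3*Y
d = -12 (d = -7*1 + 5*(-1) = -7 - 5 = -12)
(d + ((6 - 1*6) + P(2)))/133 = (-12 + ((6 - 1*6) + (-3 + 3*2)))/133 = (-12 + ((6 - 6) + (-3 + 6)))*(1/133) = (-12 + (0 + 3))*(1/133) = (-12 + 3)*(1/133) = -9*1/133 = -9/133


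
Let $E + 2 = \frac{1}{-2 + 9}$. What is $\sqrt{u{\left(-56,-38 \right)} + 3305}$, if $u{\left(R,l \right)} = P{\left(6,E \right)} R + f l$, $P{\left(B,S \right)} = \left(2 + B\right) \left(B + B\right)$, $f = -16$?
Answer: $i \sqrt{1463} \approx 38.249 i$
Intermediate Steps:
$E = - \frac{13}{7}$ ($E = -2 + \frac{1}{-2 + 9} = -2 + \frac{1}{7} = - \frac{13}{7} \approx -1.8571$)
$P{\left(B,S \right)} = 2 B \left(2 + B\right)$ ($P{\left(B,S \right)} = \left(2 + B\right) 2 B = 2 B \left(2 + B\right)$)
$u{\left(R,l \right)} = - 16 l + 96 R$ ($u{\left(R,l \right)} = 2 \cdot 6 \left(2 + 6\right) R - 16 l = 2 \cdot 6 \cdot 8 R - 16 l = 96 R - 16 l = - 16 l + 96 R$)
$\sqrt{u{\left(-56,-38 \right)} + 3305} = \sqrt{\left(\left(-16\right) \left(-38\right) + 96 \left(-56\right)\right) + 3305} = \sqrt{\left(608 - 5376\right) + 3305} = \sqrt{-4768 + 3305} = \sqrt{-1463} = i \sqrt{1463}$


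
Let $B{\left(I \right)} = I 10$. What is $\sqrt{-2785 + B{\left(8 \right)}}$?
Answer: $i \sqrt{2705} \approx 52.01 i$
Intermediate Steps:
$B{\left(I \right)} = 10 I$
$\sqrt{-2785 + B{\left(8 \right)}} = \sqrt{-2785 + 10 \cdot 8} = \sqrt{-2785 + 80} = \sqrt{-2705} = i \sqrt{2705}$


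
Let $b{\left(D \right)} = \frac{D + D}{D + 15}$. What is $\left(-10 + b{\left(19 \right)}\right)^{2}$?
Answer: $\frac{22801}{289} \approx 78.896$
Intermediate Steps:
$b{\left(D \right)} = \frac{2 D}{15 + D}$
$\left(-10 + b{\left(19 \right)}\right)^{2} = \left(-10 + 2 \cdot 19 \frac{1}{15 + 19}\right)^{2} = \left(-10 + 2 \cdot 19 \cdot \frac{1}{34}\right)^{2} = \left(-10 + \frac{19}{17}\right)^{2} = \left(- \frac{151}{17}\right)^{2} = \frac{22801}{289}$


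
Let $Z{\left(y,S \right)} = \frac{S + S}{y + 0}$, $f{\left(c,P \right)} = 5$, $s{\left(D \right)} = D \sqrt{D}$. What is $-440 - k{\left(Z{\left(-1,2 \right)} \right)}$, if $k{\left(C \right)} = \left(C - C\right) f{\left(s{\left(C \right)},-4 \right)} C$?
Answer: $-440$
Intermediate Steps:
$s{\left(D \right)} = D^{\frac{3}{2}}$
$Z{\left(y,S \right)} = \frac{2 S}{y}$
$k{\left(C \right)} = 0$ ($k{\left(C \right)} = \left(C - C\right) 5 C = 0 \cdot 5 C = 0 C = 0$)
$-440 - k{\left(Z{\left(-1,2 \right)} \right)} = -440 - 0 = -440 + 0 = -440$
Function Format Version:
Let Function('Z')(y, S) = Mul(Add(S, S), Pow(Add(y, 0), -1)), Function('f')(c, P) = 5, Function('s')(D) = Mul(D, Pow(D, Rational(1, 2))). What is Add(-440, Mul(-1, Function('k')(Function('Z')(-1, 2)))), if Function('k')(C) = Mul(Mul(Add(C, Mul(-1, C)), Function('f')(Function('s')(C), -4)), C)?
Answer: -440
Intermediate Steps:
Function('s')(D) = Pow(D, Rational(3, 2))
Function('Z')(y, S) = Mul(2, S, Pow(y, -1)) (Function('Z')(y, S) = Mul(Mul(2, S), Pow(y, -1)) = Mul(2, S, Pow(y, -1)))
Function('k')(C) = 0 (Function('k')(C) = Mul(Mul(Add(C, Mul(-1, C)), 5), C) = Mul(Mul(0, 5), C) = Mul(0, C) = 0)
Add(-440, Mul(-1, Function('k')(Function('Z')(-1, 2)))) = Add(-440, Mul(-1, 0)) = Add(-440, 0) = -440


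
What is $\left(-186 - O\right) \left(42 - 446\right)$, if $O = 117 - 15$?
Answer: $116352$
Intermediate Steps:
$O = 102$ ($O = 117 - 15 = 102$)
$\left(-186 - O\right) \left(42 - 446\right) = \left(-186 - 102\right) \left(42 - 446\right) = \left(-186 - 102\right) \left(-404\right) = \left(-288\right) \left(-404\right) = 116352$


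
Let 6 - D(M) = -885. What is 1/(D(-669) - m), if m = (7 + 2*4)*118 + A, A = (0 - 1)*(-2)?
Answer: -1/881 ≈ -0.0011351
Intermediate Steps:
A = 2 (A = -1*(-2) = 2)
m = 1772 (m = (7 + 2*4)*118 + 2 = (7 + 8)*118 + 2 = 15*118 + 2 = 1770 + 2 = 1772)
D(M) = 891 (D(M) = 6 - 1*(-885) = 6 + 885 = 891)
1/(D(-669) - m) = 1/(891 - 1*1772) = 1/(891 - 1772) = 1/(-881) = -1/881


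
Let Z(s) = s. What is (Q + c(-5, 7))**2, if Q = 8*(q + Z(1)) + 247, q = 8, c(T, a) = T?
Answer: 98596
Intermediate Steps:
Q = 319 (Q = 8*(8 + 1) + 247 = 8*9 + 247 = 72 + 247 = 319)
(Q + c(-5, 7))**2 = (319 - 5)**2 = 314**2 = 98596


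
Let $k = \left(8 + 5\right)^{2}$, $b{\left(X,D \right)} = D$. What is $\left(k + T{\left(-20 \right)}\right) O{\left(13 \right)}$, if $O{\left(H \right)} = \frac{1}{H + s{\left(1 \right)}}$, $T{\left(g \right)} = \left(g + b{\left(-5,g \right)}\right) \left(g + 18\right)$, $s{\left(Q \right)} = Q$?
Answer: $\frac{249}{14} \approx 17.786$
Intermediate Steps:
$k = 169$ ($k = 13^{2} = 169$)
$T{\left(g \right)} = 2 g \left(18 + g\right)$ ($T{\left(g \right)} = \left(g + g\right) \left(g + 18\right) = 2 g \left(18 + g\right)$)
$O{\left(H \right)} = \frac{1}{1 + H}$ ($O{\left(H \right)} = \frac{1}{H + 1} = \frac{1}{1 + H}$)
$\left(k + T{\left(-20 \right)}\right) O{\left(13 \right)} = \frac{169 + 2 \left(-20\right) \left(18 - 20\right)}{1 + 13} = \frac{169 + 2 \left(-20\right) \left(-2\right)}{14} = \left(169 + 80\right) \frac{1}{14} = 249 \cdot \frac{1}{14} = \frac{249}{14}$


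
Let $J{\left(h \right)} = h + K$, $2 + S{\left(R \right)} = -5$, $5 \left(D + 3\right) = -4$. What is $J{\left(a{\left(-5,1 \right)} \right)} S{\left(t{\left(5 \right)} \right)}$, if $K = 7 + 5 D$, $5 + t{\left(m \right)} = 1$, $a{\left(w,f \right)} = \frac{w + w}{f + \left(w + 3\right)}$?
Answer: $14$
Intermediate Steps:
$D = - \frac{19}{5}$ ($D = -3 + \frac{1}{5} \left(-4\right) = -3 - \frac{4}{5} = - \frac{19}{5} \approx -3.8$)
$a{\left(w,f \right)} = \frac{2 w}{3 + f + w}$ ($a{\left(w,f \right)} = \frac{2 w}{f + \left(3 + w\right)} = \frac{2 w}{3 + f + w}$)
$t{\left(m \right)} = -4$ ($t{\left(m \right)} = -5 + 1 = -4$)
$S{\left(R \right)} = -7$ ($S{\left(R \right)} = -2 - 5 = -7$)
$K = -12$ ($K = 7 + 5 \left(- \frac{19}{5}\right) = 7 - 19 = -12$)
$J{\left(h \right)} = -12 + h$ ($J{\left(h \right)} = h - 12 = -12 + h$)
$J{\left(a{\left(-5,1 \right)} \right)} S{\left(t{\left(5 \right)} \right)} = \left(-12 + 2 \left(-5\right) \frac{1}{3 + 1 - 5}\right) \left(-7\right) = \left(-12 + 2 \left(-5\right) \frac{1}{-1}\right) \left(-7\right) = \left(-12 + 2 \left(-5\right) \left(-1\right)\right) \left(-7\right) = \left(-12 + 10\right) \left(-7\right) = \left(-2\right) \left(-7\right) = 14$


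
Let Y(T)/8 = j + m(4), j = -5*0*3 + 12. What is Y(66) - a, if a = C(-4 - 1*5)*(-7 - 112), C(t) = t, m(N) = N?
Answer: -943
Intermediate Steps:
j = 12 (j = 0*3 + 12 = 0 + 12 = 12)
a = 1071 (a = (-4 - 1*5)*(-7 - 112) = (-4 - 5)*(-119) = -9*(-119) = 1071)
Y(T) = 128 (Y(T) = 8*(12 + 4) = 8*16 = 128)
Y(66) - a = 128 - 1*1071 = 128 - 1071 = -943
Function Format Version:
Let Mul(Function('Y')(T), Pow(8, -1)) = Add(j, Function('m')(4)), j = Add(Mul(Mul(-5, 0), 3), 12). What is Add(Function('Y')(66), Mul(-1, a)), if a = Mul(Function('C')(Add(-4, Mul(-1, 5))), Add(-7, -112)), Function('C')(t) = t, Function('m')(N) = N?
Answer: -943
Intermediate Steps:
j = 12 (j = Add(Mul(0, 3), 12) = Add(0, 12) = 12)
a = 1071 (a = Mul(Add(-4, Mul(-1, 5)), Add(-7, -112)) = Mul(Add(-4, -5), -119) = Mul(-9, -119) = 1071)
Function('Y')(T) = 128 (Function('Y')(T) = Mul(8, Add(12, 4)) = Mul(8, 16) = 128)
Add(Function('Y')(66), Mul(-1, a)) = Add(128, Mul(-1, 1071)) = Add(128, -1071) = -943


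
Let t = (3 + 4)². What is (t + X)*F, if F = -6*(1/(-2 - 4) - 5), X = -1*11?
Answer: 1178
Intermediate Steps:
X = -11
t = 49 (t = 7² = 49)
F = 31 (F = -6*(1/(-6) - 5) = -6*(-⅙ - 5) = -6*(-31/6) = 31)
(t + X)*F = (49 - 11)*31 = 38*31 = 1178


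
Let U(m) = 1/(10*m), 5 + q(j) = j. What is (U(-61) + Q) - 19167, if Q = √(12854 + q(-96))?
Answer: -11691871/610 + 3*√1417 ≈ -19054.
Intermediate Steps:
q(j) = -5 + j
U(m) = 1/(10*m)
Q = 3*√1417 (Q = √(12854 + (-5 - 96)) = √(12854 - 101) = √12753 = 3*√1417 ≈ 112.93)
(U(-61) + Q) - 19167 = ((⅒)/(-61) + 3*√1417) - 19167 = ((⅒)*(-1/61) + 3*√1417) - 19167 = (-1/610 + 3*√1417) - 19167 = -11691871/610 + 3*√1417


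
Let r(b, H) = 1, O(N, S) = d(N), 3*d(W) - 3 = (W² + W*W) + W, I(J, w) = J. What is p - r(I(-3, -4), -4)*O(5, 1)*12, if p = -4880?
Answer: -5112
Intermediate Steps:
d(W) = 1 + W/3 + 2*W²/3 (d(W) = 1 + ((W² + W*W) + W)/3 = 1 + ((W² + W²) + W)/3 = 1 + (2*W² + W)/3 = 1 + (W + 2*W²)/3 = 1 + (W/3 + 2*W²/3) = 1 + W/3 + 2*W²/3)
O(N, S) = 1 + N/3 + 2*N²/3
p - r(I(-3, -4), -4)*O(5, 1)*12 = -4880 - 1*(1 + (⅓)*5 + (⅔)*5²)*12 = -4880 - 1*(1 + 5/3 + (⅔)*25)*12 = -4880 - 1*(1 + 5/3 + 50/3)*12 = -4880 - 1*(58/3)*12 = -4880 - 58*12/3 = -4880 - 1*232 = -4880 - 232 = -5112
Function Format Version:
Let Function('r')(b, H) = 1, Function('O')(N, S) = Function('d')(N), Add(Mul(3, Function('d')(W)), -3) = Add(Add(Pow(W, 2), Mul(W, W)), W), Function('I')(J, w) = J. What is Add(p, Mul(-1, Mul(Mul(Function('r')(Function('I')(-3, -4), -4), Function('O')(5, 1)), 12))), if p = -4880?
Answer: -5112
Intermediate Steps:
Function('d')(W) = Add(1, Mul(Rational(1, 3), W), Mul(Rational(2, 3), Pow(W, 2))) (Function('d')(W) = Add(1, Mul(Rational(1, 3), Add(Add(Pow(W, 2), Mul(W, W)), W))) = Add(1, Mul(Rational(1, 3), Add(Add(Pow(W, 2), Pow(W, 2)), W))) = Add(1, Mul(Rational(1, 3), Add(Mul(2, Pow(W, 2)), W))) = Add(1, Mul(Rational(1, 3), Add(W, Mul(2, Pow(W, 2))))) = Add(1, Add(Mul(Rational(1, 3), W), Mul(Rational(2, 3), Pow(W, 2)))) = Add(1, Mul(Rational(1, 3), W), Mul(Rational(2, 3), Pow(W, 2))))
Function('O')(N, S) = Add(1, Mul(Rational(1, 3), N), Mul(Rational(2, 3), Pow(N, 2)))
Add(p, Mul(-1, Mul(Mul(Function('r')(Function('I')(-3, -4), -4), Function('O')(5, 1)), 12))) = Add(-4880, Mul(-1, Mul(Mul(1, Add(1, Mul(Rational(1, 3), 5), Mul(Rational(2, 3), Pow(5, 2)))), 12))) = Add(-4880, Mul(-1, Mul(Mul(1, Add(1, Rational(5, 3), Mul(Rational(2, 3), 25))), 12))) = Add(-4880, Mul(-1, Mul(Mul(1, Add(1, Rational(5, 3), Rational(50, 3))), 12))) = Add(-4880, Mul(-1, Mul(Mul(1, Rational(58, 3)), 12))) = Add(-4880, Mul(-1, Mul(Rational(58, 3), 12))) = Add(-4880, Mul(-1, 232)) = Add(-4880, -232) = -5112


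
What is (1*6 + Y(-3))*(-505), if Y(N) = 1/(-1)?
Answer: -2525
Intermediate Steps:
Y(N) = -1
(1*6 + Y(-3))*(-505) = (1*6 - 1)*(-505) = (6 - 1)*(-505) = 5*(-505) = -2525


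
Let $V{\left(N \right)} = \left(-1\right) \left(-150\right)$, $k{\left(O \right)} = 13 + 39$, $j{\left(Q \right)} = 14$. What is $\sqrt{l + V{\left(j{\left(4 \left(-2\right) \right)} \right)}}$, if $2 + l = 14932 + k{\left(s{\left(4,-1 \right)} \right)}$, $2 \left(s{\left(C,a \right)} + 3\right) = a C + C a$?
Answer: $2 \sqrt{3783} \approx 123.01$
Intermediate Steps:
$s{\left(C,a \right)} = -3 + C a$ ($s{\left(C,a \right)} = -3 + \frac{a C + C a}{2} = -3 + \frac{C a + C a}{2} = -3 + \frac{2 C a}{2} = -3 + C a$)
$k{\left(O \right)} = 52$
$V{\left(N \right)} = 150$
$l = 14982$ ($l = -2 + \left(14932 + 52\right) = -2 + 14984 = 14982$)
$\sqrt{l + V{\left(j{\left(4 \left(-2\right) \right)} \right)}} = \sqrt{14982 + 150} = \sqrt{15132} = 2 \sqrt{3783}$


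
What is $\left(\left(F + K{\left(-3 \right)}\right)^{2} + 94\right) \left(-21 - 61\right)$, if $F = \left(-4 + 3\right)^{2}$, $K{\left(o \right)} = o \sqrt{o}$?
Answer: $-5576 + 492 i \sqrt{3} \approx -5576.0 + 852.17 i$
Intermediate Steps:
$K{\left(o \right)} = o^{\frac{3}{2}}$
$F = 1$ ($F = \left(-1\right)^{2} = 1$)
$\left(\left(F + K{\left(-3 \right)}\right)^{2} + 94\right) \left(-21 - 61\right) = \left(\left(1 + \left(-3\right)^{\frac{3}{2}}\right)^{2} + 94\right) \left(-21 - 61\right) = \left(\left(1 - 3 i \sqrt{3}\right)^{2} + 94\right) \left(-21 - 61\right) = \left(94 + \left(1 - 3 i \sqrt{3}\right)^{2}\right) \left(-82\right) = -7708 - 82 \left(1 - 3 i \sqrt{3}\right)^{2}$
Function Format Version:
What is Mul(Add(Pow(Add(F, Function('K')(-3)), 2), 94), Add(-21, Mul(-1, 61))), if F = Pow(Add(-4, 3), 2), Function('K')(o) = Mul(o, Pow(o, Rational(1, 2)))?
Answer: Add(-5576, Mul(492, I, Pow(3, Rational(1, 2)))) ≈ Add(-5576.0, Mul(852.17, I))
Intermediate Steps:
Function('K')(o) = Pow(o, Rational(3, 2))
F = 1 (F = Pow(-1, 2) = 1)
Mul(Add(Pow(Add(F, Function('K')(-3)), 2), 94), Add(-21, Mul(-1, 61))) = Mul(Add(Pow(Add(1, Pow(-3, Rational(3, 2))), 2), 94), Add(-21, Mul(-1, 61))) = Mul(Add(Pow(Add(1, Mul(-3, I, Pow(3, Rational(1, 2)))), 2), 94), Add(-21, -61)) = Mul(Add(94, Pow(Add(1, Mul(-3, I, Pow(3, Rational(1, 2)))), 2)), -82) = Add(-7708, Mul(-82, Pow(Add(1, Mul(-3, I, Pow(3, Rational(1, 2)))), 2)))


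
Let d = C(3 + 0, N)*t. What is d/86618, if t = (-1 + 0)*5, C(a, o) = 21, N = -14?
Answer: -15/12374 ≈ -0.0012122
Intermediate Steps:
t = -5 (t = -1*5 = -5)
d = -105 (d = 21*(-5) = -105)
d/86618 = -105/86618 = -105*1/86618 = -15/12374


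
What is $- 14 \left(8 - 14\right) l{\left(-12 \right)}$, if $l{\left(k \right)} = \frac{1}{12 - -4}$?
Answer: $\frac{21}{4} \approx 5.25$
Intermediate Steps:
$l{\left(k \right)} = \frac{1}{16}$ ($l{\left(k \right)} = \frac{1}{12 + 4} = \frac{1}{16}$)
$- 14 \left(8 - 14\right) l{\left(-12 \right)} = - 14 \left(8 - 14\right) \frac{1}{16} = \left(-14\right) \left(-6\right) \frac{1}{16} = 84 \cdot \frac{1}{16} = \frac{21}{4}$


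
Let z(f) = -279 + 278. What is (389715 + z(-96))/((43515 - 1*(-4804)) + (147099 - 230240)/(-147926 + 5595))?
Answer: 27734191667/3438687365 ≈ 8.0653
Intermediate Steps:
z(f) = -1
(389715 + z(-96))/((43515 - 1*(-4804)) + (147099 - 230240)/(-147926 + 5595)) = (389715 - 1)/((43515 - 1*(-4804)) + (147099 - 230240)/(-147926 + 5595)) = 389714/((43515 + 4804) - 83141/(-142331)) = 389714/(48319 - 83141*(-1/142331)) = 389714/(48319 + 83141/142331) = 389714/(6877374730/142331) = 389714*(142331/6877374730) = 27734191667/3438687365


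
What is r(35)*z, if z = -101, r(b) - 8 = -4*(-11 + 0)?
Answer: -5252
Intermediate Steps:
r(b) = 52 (r(b) = 8 - 4*(-11 + 0) = 8 - 4*(-11) = 8 + 44 = 52)
r(35)*z = 52*(-101) = -5252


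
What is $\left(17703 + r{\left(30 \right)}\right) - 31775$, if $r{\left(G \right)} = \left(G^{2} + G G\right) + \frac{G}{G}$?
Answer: $-12271$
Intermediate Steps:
$r{\left(G \right)} = 1 + 2 G^{2}$ ($r{\left(G \right)} = \left(G^{2} + G^{2}\right) + 1 = 2 G^{2} + 1 = 1 + 2 G^{2}$)
$\left(17703 + r{\left(30 \right)}\right) - 31775 = \left(17703 + \left(1 + 2 \cdot 30^{2}\right)\right) - 31775 = \left(17703 + \left(1 + 2 \cdot 900\right)\right) - 31775 = \left(17703 + \left(1 + 1800\right)\right) - 31775 = \left(17703 + 1801\right) - 31775 = 19504 - 31775 = -12271$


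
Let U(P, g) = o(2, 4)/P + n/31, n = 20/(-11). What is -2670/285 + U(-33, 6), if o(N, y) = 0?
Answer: -61078/6479 ≈ -9.4271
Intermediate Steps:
n = -20/11 (n = 20*(-1/11) = -20/11 ≈ -1.8182)
U(P, g) = -20/341 (U(P, g) = 0/P - 20/11/31 = 0 - 20/11*1/31 = 0 - 20/341 = -20/341)
-2670/285 + U(-33, 6) = -2670/285 - 20/341 = -2670*1/285 - 20/341 = -178/19 - 20/341 = -61078/6479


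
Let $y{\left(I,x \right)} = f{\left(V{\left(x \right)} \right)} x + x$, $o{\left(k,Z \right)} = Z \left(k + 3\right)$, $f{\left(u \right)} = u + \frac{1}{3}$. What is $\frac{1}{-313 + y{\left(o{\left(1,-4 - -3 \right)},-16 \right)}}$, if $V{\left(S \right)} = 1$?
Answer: $- \frac{3}{1051} \approx -0.0028544$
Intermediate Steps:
$f{\left(u \right)} = \frac{1}{3} + u$ ($f{\left(u \right)} = u + \frac{1}{3} = \frac{1}{3} + u$)
$o{\left(k,Z \right)} = Z \left(3 + k\right)$
$y{\left(I,x \right)} = \frac{7 x}{3}$ ($y{\left(I,x \right)} = \left(\frac{1}{3} + 1\right) x + x = \frac{4 x}{3} + x = \frac{7 x}{3}$)
$\frac{1}{-313 + y{\left(o{\left(1,-4 - -3 \right)},-16 \right)}} = \frac{1}{-313 + \frac{7}{3} \left(-16\right)} = \frac{1}{-313 - \frac{112}{3}} = \frac{1}{- \frac{1051}{3}} = - \frac{3}{1051}$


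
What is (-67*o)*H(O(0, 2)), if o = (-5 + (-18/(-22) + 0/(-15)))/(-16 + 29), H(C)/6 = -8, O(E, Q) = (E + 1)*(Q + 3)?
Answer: -147936/143 ≈ -1034.5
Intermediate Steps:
O(E, Q) = (1 + E)*(3 + Q)
H(C) = -48 (H(C) = 6*(-8) = -48)
o = -46/143 (o = (-5 + (-18*(-1/22) + 0*(-1/15)))/13 = (-5 + (9/11 + 0))*(1/13) = (-5 + 9/11)*(1/13) = -46/11*1/13 = -46/143 ≈ -0.32168)
(-67*o)*H(O(0, 2)) = -67*(-46/143)*(-48) = (3082/143)*(-48) = -147936/143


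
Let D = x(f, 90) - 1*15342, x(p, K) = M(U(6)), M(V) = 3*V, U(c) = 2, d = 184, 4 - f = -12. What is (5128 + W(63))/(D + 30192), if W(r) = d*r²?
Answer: 91928/1857 ≈ 49.503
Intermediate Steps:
f = 16 (f = 4 - 1*(-12) = 4 + 12 = 16)
x(p, K) = 6 (x(p, K) = 3*2 = 6)
W(r) = 184*r²
D = -15336 (D = 6 - 1*15342 = 6 - 15342 = -15336)
(5128 + W(63))/(D + 30192) = (5128 + 184*63²)/(-15336 + 30192) = (5128 + 184*3969)/14856 = (5128 + 730296)*(1/14856) = 735424*(1/14856) = 91928/1857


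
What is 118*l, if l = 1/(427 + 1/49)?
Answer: 2891/10462 ≈ 0.27633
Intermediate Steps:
l = 49/20924 (l = 1/(427 + 1/49) = 1/(20924/49) = 49/20924 ≈ 0.0023418)
118*l = 118*(49/20924) = 2891/10462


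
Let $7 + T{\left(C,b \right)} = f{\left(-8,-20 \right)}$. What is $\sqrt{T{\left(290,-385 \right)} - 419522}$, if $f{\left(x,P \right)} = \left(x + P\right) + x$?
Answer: $i \sqrt{419565} \approx 647.74 i$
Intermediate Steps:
$f{\left(x,P \right)} = P + 2 x$ ($f{\left(x,P \right)} = \left(P + x\right) + x = P + 2 x$)
$T{\left(C,b \right)} = -43$ ($T{\left(C,b \right)} = -7 + \left(-20 + 2 \left(-8\right)\right) = -7 - 36 = -43$)
$\sqrt{T{\left(290,-385 \right)} - 419522} = \sqrt{-43 - 419522} = \sqrt{-419565} = i \sqrt{419565}$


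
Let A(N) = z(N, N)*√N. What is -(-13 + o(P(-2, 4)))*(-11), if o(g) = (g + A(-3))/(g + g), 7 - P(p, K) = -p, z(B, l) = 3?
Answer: -275/2 + 33*I*√3/10 ≈ -137.5 + 5.7158*I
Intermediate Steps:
A(N) = 3*√N
P(p, K) = 7 + p (P(p, K) = 7 - (-1)*p = 7 + p)
o(g) = (g + 3*I*√3)/(2*g) (o(g) = (g + 3*√(-3))/(g + g) = (g + 3*(I*√3))/((2*g)) = (g + 3*I*√3)*(1/(2*g)) = (g + 3*I*√3)/(2*g))
-(-13 + o(P(-2, 4)))*(-11) = -(-13 + ((7 - 2) + 3*I*√3)/(2*(7 - 2)))*(-11) = -(-13 + (½)*(5 + 3*I*√3)/5)*(-11) = -(-13 + (½)*(⅕)*(5 + 3*I*√3))*(-11) = -(-13 + (½ + 3*I*√3/10))*(-11) = -(-25/2 + 3*I*√3/10)*(-11) = -(275/2 - 33*I*√3/10) = -275/2 + 33*I*√3/10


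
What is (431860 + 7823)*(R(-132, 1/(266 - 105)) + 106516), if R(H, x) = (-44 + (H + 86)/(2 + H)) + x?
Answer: 489909417180384/10465 ≈ 4.6814e+10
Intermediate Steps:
R(H, x) = -44 + x + (86 + H)/(2 + H) (R(H, x) = (-44 + (86 + H)/(2 + H)) + x = -44 + x + (86 + H)/(2 + H))
(431860 + 7823)*(R(-132, 1/(266 - 105)) + 106516) = (431860 + 7823)*((-2 - 43*(-132) + 2/(266 - 105) - 132/(266 - 105))/(2 - 132) + 106516) = 439683*((-2 + 5676 + 2/161 - 132/161)/(-130) + 106516) = 439683*(-(-2 + 5676 + 2*(1/161) - 132*1/161)/130 + 106516) = 439683*(-(-2 + 5676 + 2/161 - 132/161)/130 + 106516) = 439683*(-1/130*913384/161 + 106516) = 439683*(-456692/10465 + 106516) = 439683*(1114233248/10465) = 489909417180384/10465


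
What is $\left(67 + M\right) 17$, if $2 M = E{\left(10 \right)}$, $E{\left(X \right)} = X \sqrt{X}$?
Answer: $1139 + 85 \sqrt{10} \approx 1407.8$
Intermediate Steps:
$E{\left(X \right)} = X^{\frac{3}{2}}$
$M = 5 \sqrt{10}$ ($M = \frac{10^{\frac{3}{2}}}{2} = \frac{10 \sqrt{10}}{2} = 5 \sqrt{10} \approx 15.811$)
$\left(67 + M\right) 17 = \left(67 + 5 \sqrt{10}\right) 17 = 1139 + 85 \sqrt{10}$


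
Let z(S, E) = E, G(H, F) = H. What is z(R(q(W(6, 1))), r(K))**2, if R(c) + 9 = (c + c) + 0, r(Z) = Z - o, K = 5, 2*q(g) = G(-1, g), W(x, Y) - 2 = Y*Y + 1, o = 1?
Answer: 16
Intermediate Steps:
W(x, Y) = 3 + Y**2 (W(x, Y) = 2 + (Y*Y + 1) = 2 + (Y**2 + 1) = 2 + (1 + Y**2) = 3 + Y**2)
q(g) = -1/2 (q(g) = (1/2)*(-1) = -1/2)
r(Z) = -1 + Z (r(Z) = Z - 1*1 = Z - 1 = -1 + Z)
R(c) = -9 + 2*c (R(c) = -9 + ((c + c) + 0) = -9 + (2*c + 0) = -9 + 2*c)
z(R(q(W(6, 1))), r(K))**2 = (-1 + 5)**2 = 4**2 = 16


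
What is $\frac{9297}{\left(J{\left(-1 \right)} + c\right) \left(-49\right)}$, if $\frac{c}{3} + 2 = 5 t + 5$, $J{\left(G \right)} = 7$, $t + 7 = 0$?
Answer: $\frac{9297}{4361} \approx 2.1319$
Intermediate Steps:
$t = -7$ ($t = -7 + 0 = -7$)
$c = -96$ ($c = -6 + 3 \left(5 \left(-7\right) + 5\right) = -6 + 3 \left(-35 + 5\right) = -6 + 3 \left(-30\right) = -6 - 90 = -96$)
$\frac{9297}{\left(J{\left(-1 \right)} + c\right) \left(-49\right)} = \frac{9297}{\left(7 - 96\right) \left(-49\right)} = \frac{9297}{\left(-89\right) \left(-49\right)} = \frac{9297}{4361}$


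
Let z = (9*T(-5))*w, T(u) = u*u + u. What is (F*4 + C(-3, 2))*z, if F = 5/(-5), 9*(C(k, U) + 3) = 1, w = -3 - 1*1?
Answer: 4960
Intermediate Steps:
T(u) = u + u² (T(u) = u² + u = u + u²)
w = -4 (w = -3 - 1 = -4)
C(k, U) = -26/9 (C(k, U) = -3 + (⅑)*1 = -3 + ⅑ = -26/9)
F = -1 (F = 5*(-⅕) = -1)
z = -720 (z = (9*(-5*(1 - 5)))*(-4) = (9*(-5*(-4)))*(-4) = (9*20)*(-4) = 180*(-4) = -720)
(F*4 + C(-3, 2))*z = (-1*4 - 26/9)*(-720) = (-4 - 26/9)*(-720) = -62/9*(-720) = 4960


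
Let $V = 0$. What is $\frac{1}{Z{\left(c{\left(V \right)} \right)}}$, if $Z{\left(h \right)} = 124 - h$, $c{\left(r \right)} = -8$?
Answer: $\frac{1}{132} \approx 0.0075758$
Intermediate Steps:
$\frac{1}{Z{\left(c{\left(V \right)} \right)}} = \frac{1}{124 - -8} = \frac{1}{124 + 8} = \frac{1}{132}$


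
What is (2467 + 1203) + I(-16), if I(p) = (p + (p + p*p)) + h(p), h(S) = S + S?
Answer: 3862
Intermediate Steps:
h(S) = 2*S
I(p) = p**2 + 4*p (I(p) = (p + (p + p*p)) + 2*p = (p + (p + p**2)) + 2*p = (p**2 + 2*p) + 2*p = p**2 + 4*p)
(2467 + 1203) + I(-16) = (2467 + 1203) - 16*(4 - 16) = 3670 - 16*(-12) = 3670 + 192 = 3862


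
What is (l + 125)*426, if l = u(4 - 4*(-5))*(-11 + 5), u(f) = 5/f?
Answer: 105435/2 ≈ 52718.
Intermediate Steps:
l = -5/4 (l = (5/(4 - 4*(-5)))*(-11 + 5) = (5/(4 + 20))*(-6) = (5/24)*(-6) = -5/4 ≈ -1.2500)
(l + 125)*426 = (-5/4 + 125)*426 = (495/4)*426 = 105435/2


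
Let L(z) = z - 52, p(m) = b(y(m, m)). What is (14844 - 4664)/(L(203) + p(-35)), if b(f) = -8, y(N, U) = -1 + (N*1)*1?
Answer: 10180/143 ≈ 71.189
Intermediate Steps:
y(N, U) = -1 + N (y(N, U) = -1 + N*1 = -1 + N)
p(m) = -8
L(z) = -52 + z
(14844 - 4664)/(L(203) + p(-35)) = (14844 - 4664)/((-52 + 203) - 8) = 10180/(151 - 8) = 10180/143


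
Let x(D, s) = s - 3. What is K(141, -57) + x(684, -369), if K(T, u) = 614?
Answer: 242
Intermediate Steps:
x(D, s) = -3 + s
K(141, -57) + x(684, -369) = 614 + (-3 - 369) = 614 - 372 = 242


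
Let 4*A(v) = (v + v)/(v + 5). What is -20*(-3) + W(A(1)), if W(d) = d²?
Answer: 8641/144 ≈ 60.007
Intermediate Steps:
A(v) = v/(2*(5 + v)) (A(v) = ((v + v)/(v + 5))/4 = ((2*v)/(5 + v))/4 = (2*v/(5 + v))/4 = v/(2*(5 + v)))
-20*(-3) + W(A(1)) = -20*(-3) + ((½)*1/(5 + 1))² = 60 + ((½)*1/6)² = 60 + ((½)*1*(⅙))² = 60 + (1/12)² = 60 + 1/144 = 8641/144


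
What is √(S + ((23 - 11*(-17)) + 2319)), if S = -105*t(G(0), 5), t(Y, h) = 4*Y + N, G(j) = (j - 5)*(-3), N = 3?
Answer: 3*I*√454 ≈ 63.922*I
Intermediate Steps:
G(j) = 15 - 3*j (G(j) = (-5 + j)*(-3) = 15 - 3*j)
t(Y, h) = 3 + 4*Y (t(Y, h) = 4*Y + 3 = 3 + 4*Y)
S = -6615 (S = -105*(3 + 4*(15 - 3*0)) = -105*(3 + 4*(15 + 0)) = -105*(3 + 4*15) = -105*(3 + 60) = -105*63 = -6615)
√(S + ((23 - 11*(-17)) + 2319)) = √(-6615 + ((23 - 11*(-17)) + 2319)) = √(-6615 + ((23 + 187) + 2319)) = √(-6615 + (210 + 2319)) = √(-6615 + 2529) = √(-4086) = 3*I*√454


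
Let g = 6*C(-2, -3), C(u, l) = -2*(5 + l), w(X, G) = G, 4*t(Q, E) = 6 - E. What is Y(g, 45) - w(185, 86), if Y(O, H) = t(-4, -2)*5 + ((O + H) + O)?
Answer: -79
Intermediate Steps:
t(Q, E) = 3/2 - E/4 (t(Q, E) = (6 - E)/4 = 3/2 - E/4)
C(u, l) = -10 - 2*l
g = -24 (g = 6*(-10 - 2*(-3)) = 6*(-10 + 6) = 6*(-4) = -24)
Y(O, H) = 10 + H + 2*O (Y(O, H) = (3/2 - ¼*(-2))*5 + ((O + H) + O) = (3/2 + ½)*5 + ((H + O) + O) = 2*5 + (H + 2*O) = 10 + (H + 2*O) = 10 + H + 2*O)
Y(g, 45) - w(185, 86) = (10 + 45 + 2*(-24)) - 1*86 = (10 + 45 - 48) - 86 = 7 - 86 = -79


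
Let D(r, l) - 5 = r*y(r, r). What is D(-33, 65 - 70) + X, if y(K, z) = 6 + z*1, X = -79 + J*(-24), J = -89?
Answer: 2953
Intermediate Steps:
X = 2057 (X = -79 - 89*(-24) = -79 + 2136 = 2057)
y(K, z) = 6 + z
D(r, l) = 5 + r*(6 + r)
D(-33, 65 - 70) + X = (5 - 33*(6 - 33)) + 2057 = (5 - 33*(-27)) + 2057 = (5 + 891) + 2057 = 896 + 2057 = 2953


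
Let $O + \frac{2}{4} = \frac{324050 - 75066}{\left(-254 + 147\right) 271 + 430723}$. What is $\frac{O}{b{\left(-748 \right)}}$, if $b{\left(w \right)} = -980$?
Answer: $- \frac{48121}{393691480} \approx -0.00012223$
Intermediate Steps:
$O = \frac{48121}{401726}$ ($O = - \frac{1}{2} + \frac{324050 - 75066}{\left(-254 + 147\right) 271 + 430723} = - \frac{1}{2} + \frac{324050 + \left(-209037 + 133971\right)}{\left(-107\right) 271 + 430723} = - \frac{1}{2} + \frac{324050 - 75066}{-28997 + 430723} = - \frac{1}{2} + \frac{248984}{401726} = - \frac{1}{2} + 248984 \cdot \frac{1}{401726} = - \frac{1}{2} + \frac{124492}{200863} = \frac{48121}{401726} \approx 0.11979$)
$\frac{O}{b{\left(-748 \right)}} = \frac{48121}{401726 \left(-980\right)} = \frac{48121}{401726} \left(- \frac{1}{980}\right) = - \frac{48121}{393691480}$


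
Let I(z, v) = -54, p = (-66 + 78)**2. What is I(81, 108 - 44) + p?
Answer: 90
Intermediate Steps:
p = 144 (p = 12**2 = 144)
I(81, 108 - 44) + p = -54 + 144 = 90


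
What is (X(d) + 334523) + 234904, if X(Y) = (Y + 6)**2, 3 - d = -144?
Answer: 592836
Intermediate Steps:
d = 147 (d = 3 - 1*(-144) = 3 + 144 = 147)
X(Y) = (6 + Y)**2
(X(d) + 334523) + 234904 = ((6 + 147)**2 + 334523) + 234904 = (153**2 + 334523) + 234904 = (23409 + 334523) + 234904 = 357932 + 234904 = 592836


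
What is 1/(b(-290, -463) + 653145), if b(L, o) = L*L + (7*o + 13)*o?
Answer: 1/2231809 ≈ 4.4807e-7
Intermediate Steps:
b(L, o) = L² + o*(13 + 7*o) (b(L, o) = L² + (13 + 7*o)*o = L² + o*(13 + 7*o))
1/(b(-290, -463) + 653145) = 1/(((-290)² + 7*(-463)² + 13*(-463)) + 653145) = 1/((84100 + 7*214369 - 6019) + 653145) = 1/((84100 + 1500583 - 6019) + 653145) = 1/(1578664 + 653145) = 1/2231809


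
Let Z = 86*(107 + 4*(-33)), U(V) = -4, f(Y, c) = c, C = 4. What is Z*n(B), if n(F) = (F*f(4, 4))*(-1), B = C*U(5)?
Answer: -137600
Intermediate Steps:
B = -16 (B = 4*(-4) = -16)
Z = -2150 (Z = 86*(107 - 132) = 86*(-25) = -2150)
n(F) = -4*F (n(F) = (F*4)*(-1) = (4*F)*(-1) = -4*F)
Z*n(B) = -(-8600)*(-16) = -2150*64 = -137600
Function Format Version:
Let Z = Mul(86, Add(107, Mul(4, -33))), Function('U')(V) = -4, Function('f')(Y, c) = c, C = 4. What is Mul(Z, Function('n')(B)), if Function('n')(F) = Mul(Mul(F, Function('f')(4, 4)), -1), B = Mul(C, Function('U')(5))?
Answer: -137600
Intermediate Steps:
B = -16 (B = Mul(4, -4) = -16)
Z = -2150 (Z = Mul(86, Add(107, -132)) = Mul(86, -25) = -2150)
Function('n')(F) = Mul(-4, F) (Function('n')(F) = Mul(Mul(F, 4), -1) = Mul(Mul(4, F), -1) = Mul(-4, F))
Mul(Z, Function('n')(B)) = Mul(-2150, Mul(-4, -16)) = Mul(-2150, 64) = -137600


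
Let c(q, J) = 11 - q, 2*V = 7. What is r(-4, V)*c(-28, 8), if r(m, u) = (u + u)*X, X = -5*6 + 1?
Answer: -7917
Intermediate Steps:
V = 7/2 (V = (½)*7 = 7/2 ≈ 3.5000)
X = -29 (X = -30 + 1 = -29)
r(m, u) = -58*u (r(m, u) = (u + u)*(-29) = (2*u)*(-29) = -58*u)
r(-4, V)*c(-28, 8) = (-58*7/2)*(11 - 1*(-28)) = -203*(11 + 28) = -203*39 = -7917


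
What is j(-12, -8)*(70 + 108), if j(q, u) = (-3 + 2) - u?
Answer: 1246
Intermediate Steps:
j(q, u) = -1 - u
j(-12, -8)*(70 + 108) = (-1 - 1*(-8))*(70 + 108) = (-1 + 8)*178 = 7*178 = 1246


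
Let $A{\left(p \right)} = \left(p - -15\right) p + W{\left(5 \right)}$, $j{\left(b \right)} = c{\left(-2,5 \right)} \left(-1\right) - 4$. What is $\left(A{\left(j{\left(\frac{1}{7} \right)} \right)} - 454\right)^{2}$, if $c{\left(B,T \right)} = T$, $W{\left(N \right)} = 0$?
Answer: $258064$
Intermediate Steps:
$j{\left(b \right)} = -9$ ($j{\left(b \right)} = 5 \left(-1\right) - 4 = -5 - 4 = -9$)
$A{\left(p \right)} = p \left(15 + p\right)$ ($A{\left(p \right)} = \left(p - -15\right) p + 0 = \left(p + 15\right) p + 0 = \left(15 + p\right) p + 0 = p \left(15 + p\right) + 0 = p \left(15 + p\right)$)
$\left(A{\left(j{\left(\frac{1}{7} \right)} \right)} - 454\right)^{2} = \left(- 9 \left(15 - 9\right) - 454\right)^{2} = \left(\left(-9\right) 6 - 454\right)^{2} = \left(-54 - 454\right)^{2} = \left(-508\right)^{2} = 258064$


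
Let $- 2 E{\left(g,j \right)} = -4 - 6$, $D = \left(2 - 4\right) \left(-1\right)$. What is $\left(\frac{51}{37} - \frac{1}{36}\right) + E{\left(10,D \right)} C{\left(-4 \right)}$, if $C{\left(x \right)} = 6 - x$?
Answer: $\frac{68399}{1332} \approx 51.351$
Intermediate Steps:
$D = 2$ ($D = \left(-2\right) \left(-1\right) = 2$)
$E{\left(g,j \right)} = 5$ ($E{\left(g,j \right)} = - \frac{-4 - 6}{2} = \left(- \frac{1}{2}\right) \left(-10\right) = 5$)
$\left(\frac{51}{37} - \frac{1}{36}\right) + E{\left(10,D \right)} C{\left(-4 \right)} = \left(\frac{51}{37} - \frac{1}{36}\right) + 5 \left(6 - -4\right) = \left(51 \cdot \frac{1}{37} - \frac{1}{36}\right) + 5 \left(6 + 4\right) = \left(\frac{51}{37} - \frac{1}{36}\right) + 5 \cdot 10 = \frac{1799}{1332} + 50 = \frac{68399}{1332}$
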